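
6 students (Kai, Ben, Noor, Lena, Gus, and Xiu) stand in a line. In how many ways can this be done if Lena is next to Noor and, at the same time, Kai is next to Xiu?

Treat {Lena,Noor} as one block (2 orders) and {Kai,Xiu} as another (2 orders).
That leaves 4 units to arrange: 2 × 2 × 4! = 4 × 24 = 96.

96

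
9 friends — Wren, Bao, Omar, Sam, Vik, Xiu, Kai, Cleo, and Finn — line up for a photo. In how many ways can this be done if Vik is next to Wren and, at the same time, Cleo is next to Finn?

Treat {Vik,Wren} as one block (2 orders) and {Cleo,Finn} as another (2 orders).
That leaves 7 units to arrange: 2 × 2 × 7! = 4 × 5040 = 20160.

20160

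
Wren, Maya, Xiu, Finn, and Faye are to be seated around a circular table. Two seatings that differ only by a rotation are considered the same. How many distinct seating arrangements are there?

Fix one person's seat to break rotational symmetry; the remaining 4 people can be arranged in (4)! = 24 ways.

24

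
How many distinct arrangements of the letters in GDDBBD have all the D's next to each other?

12

Treat the 3 copies of D as a single block. The multiset to arrange is then {DDD, B, B, G}, 4 items in all.
That gives (4)!/(2!) = 12 arrangements.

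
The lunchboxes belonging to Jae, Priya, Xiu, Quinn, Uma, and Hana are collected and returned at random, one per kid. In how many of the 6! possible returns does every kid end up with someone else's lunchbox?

Let Aᵢ be the assignments in which kid i gets their own lunchbox. We want the size of the complement of A₁∪…∪A_6.
By inclusion–exclusion this is Σ_{j=0}^{6} (−1)^j C(6,j)·(6−j)!.
Computing: 720 − 720 + 360 − 120 + 30 − 6 + 1 = 265.

265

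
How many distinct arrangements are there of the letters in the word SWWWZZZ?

Letter multiplicities in SWWWZZZ: S×1, W×3, Z×3.
The number of distinct arrangements is 7!/(3!·3!) = 5040/36 = 140.

140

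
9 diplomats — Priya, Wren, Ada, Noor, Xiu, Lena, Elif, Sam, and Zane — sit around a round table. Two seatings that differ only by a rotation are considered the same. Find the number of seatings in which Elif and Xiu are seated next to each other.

10080

Glue Elif and Xiu into a block (2 internal orders). Seating 8 units around a circle gives (7)! arrangements.
So 2 × (7)! = 2 × 5040 = 10080.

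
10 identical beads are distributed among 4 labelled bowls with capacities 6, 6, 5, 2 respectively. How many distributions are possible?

97

Ignoring the caps, the number of non-negative solutions to x_1+…+x_4 = 10 is C(13,3) = 286.
Subtract solutions that violate a single cap (substitute x_i' = x_i − (cap_i+1)): x_1 ≥ 7 gives C(6,3) = 20; x_2 ≥ 7 gives C(6,3) = 20; x_3 ≥ 6 gives C(7,3) = 35; x_4 ≥ 3 gives C(10,3) = 120. Together 195.
Add back pairs where two caps are both exceeded: 0 + 0 + 1 + 0 + 1 + 4 = 6.
By inclusion–exclusion the count is 286 − 195 + 6 = 97.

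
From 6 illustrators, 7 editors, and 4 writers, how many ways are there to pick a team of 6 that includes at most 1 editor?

1974

Split by how many editors are chosen (0 through 1).
Sum: C(7,0)·C(10,6) + C(7,1)·C(10,5) = 210 + 1764 = 1974.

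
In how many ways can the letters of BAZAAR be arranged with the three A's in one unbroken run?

Treat the 3 copies of A as a single block. The multiset to arrange is then {AAA, B, R, Z}, 4 items in all.
All 4 items are distinct, so there are (4)! = 24 arrangements.

24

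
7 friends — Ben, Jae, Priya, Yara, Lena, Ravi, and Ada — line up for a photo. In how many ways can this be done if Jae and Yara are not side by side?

3600

Of the 7! = 5040 arrangements, those with Jae and Yara adjacent number 2 × 6! = 1440 (treat the pair as a block with 2 internal orders).
Complementary counting: 5040 − 1440 = 3600.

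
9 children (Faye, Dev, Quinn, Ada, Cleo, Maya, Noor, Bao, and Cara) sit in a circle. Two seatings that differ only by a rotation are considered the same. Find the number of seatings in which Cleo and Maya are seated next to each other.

10080

Glue Cleo and Maya into a block (2 internal orders). Seating 8 units around a circle gives (7)! arrangements.
So 2 × (7)! = 2 × 5040 = 10080.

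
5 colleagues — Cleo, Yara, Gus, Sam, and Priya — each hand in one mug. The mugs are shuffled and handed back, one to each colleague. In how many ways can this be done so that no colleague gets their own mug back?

44

Let Aᵢ be the assignments in which colleague i gets their own mug. We want the size of the complement of A₁∪…∪A_5.
By inclusion–exclusion this is Σ_{j=0}^{5} (−1)^j C(5,j)·(5−j)!.
Computing: 120 − 120 + 60 − 20 + 5 − 1 = 44.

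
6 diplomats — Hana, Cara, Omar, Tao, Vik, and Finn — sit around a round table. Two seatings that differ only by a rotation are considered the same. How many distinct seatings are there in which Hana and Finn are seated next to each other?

48

Glue Hana and Finn into a block (2 internal orders). Seating 5 units around a circle gives (4)! arrangements.
So 2 × (4)! = 2 × 24 = 48.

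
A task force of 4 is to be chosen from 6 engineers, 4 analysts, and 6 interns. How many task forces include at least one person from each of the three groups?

936

Unrestricted: C(16,4) = 1820 ways to pick any 4 of the 16.
Selections missing a whole group: no engineers → C(10,4) = 210; no analysts → C(12,4) = 495; no interns → C(10,4) = 210.
Add back selections omitting two groups (i.e. drawn from a single group): C(6,4) + C(4,4) + C(6,4) = 31.
By inclusion–exclusion: 1820 − 915 + 31 = 936.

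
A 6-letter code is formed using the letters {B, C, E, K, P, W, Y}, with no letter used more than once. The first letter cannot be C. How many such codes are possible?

The first letter has 7−1 = 6 choices (anything except C).
The remaining 5 letters are filled from the other 6 symbols without repetition: 6 × 5 × 4 × 3 × 2 = 720.
Total: 6 × 720 = 4320.

4320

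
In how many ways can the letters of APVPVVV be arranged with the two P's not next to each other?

75

Total arrangements of APVPVVV: 7!/(4!·2!) = 105.
If the two P's are adjacent, glue them into one block, leaving 6 items to arrange: (6)!/(4!) = 30 ways.
Subtracting, 105 − 30 = 75 arrangements keep the P's apart.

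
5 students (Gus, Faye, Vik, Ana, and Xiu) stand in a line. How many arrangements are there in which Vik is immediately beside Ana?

48

Glue Vik and Ana into one block (2 internal orders), leaving 4 units to arrange in a row.
So the count is 2·(4)! = 48.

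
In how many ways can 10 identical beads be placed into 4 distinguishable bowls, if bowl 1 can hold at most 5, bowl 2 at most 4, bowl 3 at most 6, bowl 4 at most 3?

96

By stars and bars, unrestricted non-negative solutions to x_1+…+x_4 = 10 number C(10+3,3) = 286.
Subtract solutions that violate a single cap (substitute x_i' = x_i − (cap_i+1)): x_1 ≥ 6 gives C(7,3) = 35; x_2 ≥ 5 gives C(8,3) = 56; x_3 ≥ 7 gives C(6,3) = 20; x_4 ≥ 4 gives C(9,3) = 84. Together 195.
Add back pairs where two caps are both exceeded: 0 + 0 + 1 + 0 + 4 + 0 = 5.
By inclusion–exclusion the count is 286 − 195 + 5 = 96.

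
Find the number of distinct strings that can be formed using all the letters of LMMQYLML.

1120

LMMQYLML has 8 letters with L appearing 3 times and M appearing 3 times.
Dividing 8! = 40320 by 3!·3! = 36 for the repeated letters gives 1120.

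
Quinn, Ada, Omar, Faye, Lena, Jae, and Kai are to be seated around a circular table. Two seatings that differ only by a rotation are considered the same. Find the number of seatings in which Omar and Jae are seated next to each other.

240

Glue Omar and Jae into a block (2 internal orders). Seating 6 units around a circle gives (5)! arrangements.
So 2 × (5)! = 2 × 120 = 240.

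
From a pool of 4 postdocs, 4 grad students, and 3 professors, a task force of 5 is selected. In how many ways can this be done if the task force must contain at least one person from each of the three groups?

Unrestricted: C(11,5) = 462 ways to pick any 5 of the 11.
Subtract selections that omit an entire group: no postdocs → C(7,5) = 21; no grad students → C(7,5) = 21; no professors → C(8,5) = 56.
Add back selections omitting two groups (i.e. drawn from a single group): C(4,5) + C(4,5) + C(3,5) = 0.
By inclusion–exclusion: 462 − 98 + 0 = 364.

364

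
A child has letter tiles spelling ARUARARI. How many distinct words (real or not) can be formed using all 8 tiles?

1120

ARUARARI has 8 letters with A appearing 3 times and R appearing 3 times.
The number of distinct arrangements is 8!/(3!·3!) = 40320/36 = 1120.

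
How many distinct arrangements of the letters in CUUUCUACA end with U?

560

With the last slot taken by U, it remains to arrange the other 8 letters (CUUCUACA).
Those 8 letters have A appearing twice, C appearing 3 times, and U appearing 3 times, giving (8)!/(3!·3!·2!) = 560.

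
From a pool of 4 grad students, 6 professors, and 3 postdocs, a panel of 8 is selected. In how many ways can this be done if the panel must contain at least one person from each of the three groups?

Total 8-person selections from all 13: C(13,8) = 1287.
Selections missing a whole group: no grad students → C(9,8) = 9; no professors → C(7,8) = 0; no postdocs → C(10,8) = 45.
Add back selections omitting two groups (i.e. drawn from a single group): C(4,8) + C(6,8) + C(3,8) = 0.
By inclusion–exclusion: 1287 − 54 + 0 = 1233.

1233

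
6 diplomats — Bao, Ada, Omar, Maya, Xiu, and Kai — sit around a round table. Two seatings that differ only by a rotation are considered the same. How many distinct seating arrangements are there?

Seat Bao anywhere (absorbing the rotational symmetry), then permute the other 5: (5)! = 120.

120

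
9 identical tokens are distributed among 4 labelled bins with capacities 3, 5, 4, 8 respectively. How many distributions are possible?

By stars and bars, unrestricted non-negative solutions to x_1+…+x_4 = 9 number C(9+3,3) = 220.
Subtract solutions that violate a single cap (substitute x_i' = x_i − (cap_i+1)): x_1 ≥ 4 gives C(8,3) = 56; x_2 ≥ 6 gives C(6,3) = 20; x_3 ≥ 5 gives C(7,3) = 35; x_4 ≥ 9 gives C(3,3) = 1. Together 112.
Add back pairs where two caps are both exceeded: 0 + 1 + 0 + 0 + 0 + 0 = 1.
By inclusion–exclusion the count is 220 − 112 + 1 = 109.

109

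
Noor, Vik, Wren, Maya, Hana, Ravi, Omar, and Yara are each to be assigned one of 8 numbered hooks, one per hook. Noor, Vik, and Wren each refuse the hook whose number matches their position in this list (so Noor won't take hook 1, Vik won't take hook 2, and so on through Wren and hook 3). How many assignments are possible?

Let Aᵢ (for i ∈ {1, 2, 3}) be the placements that put person i in their forbidden hook. Any j of these fix j positions, leaving (8−j)! ways to fill the rest, and there are C(3,j) ways to pick which j.
By inclusion–exclusion, the number of valid placements is Σ_{j=0}^{3} (−1)^j C(3,j)·(8−j)!.
Computing: 40320 − 15120 + 2160 − 120 = 27240.

27240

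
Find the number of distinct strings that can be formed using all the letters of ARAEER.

ARAEER has 6 letters with A appearing twice, E appearing twice, and R appearing twice.
So there are 6! / (2!·2!·2!) = 90 distinguishable arrangements.

90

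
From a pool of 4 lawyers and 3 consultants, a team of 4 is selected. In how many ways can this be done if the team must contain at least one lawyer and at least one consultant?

34

With no constraint there are C(7,4) = 35 possible selections.
Selections missing a whole group: no lawyers → C(3,4) = 0; no consultants → C(4,4) = 1.
Both groups omitted at once is impossible, so 35 − 1 = 34.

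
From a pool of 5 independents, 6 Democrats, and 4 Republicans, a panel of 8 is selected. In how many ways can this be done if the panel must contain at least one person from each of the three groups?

Unrestricted: C(15,8) = 6435 ways to pick any 8 of the 15.
Subtract selections that omit an entire group: no independents → C(10,8) = 45; no Democrats → C(9,8) = 9; no Republicans → C(11,8) = 165.
Add back selections omitting two groups (i.e. drawn from a single group): C(5,8) + C(6,8) + C(4,8) = 0.
By inclusion–exclusion: 6435 − 219 + 0 = 6216.

6216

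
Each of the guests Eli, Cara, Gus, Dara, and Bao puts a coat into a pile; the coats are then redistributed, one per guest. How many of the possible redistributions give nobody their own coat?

44

This is the derangement count D_5: permutations of 5 items with no fixed point.
By inclusion–exclusion this is Σ_{j=0}^{5} (−1)^j C(5,j)·(5−j)!.
Computing: 120 − 120 + 60 − 20 + 5 − 1 = 44.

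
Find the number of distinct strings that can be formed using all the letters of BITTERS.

The 7 letters of BITTERS have repeats: T appearing twice.
The number of distinct arrangements is 7!/(2!) = 5040/2 = 2520.

2520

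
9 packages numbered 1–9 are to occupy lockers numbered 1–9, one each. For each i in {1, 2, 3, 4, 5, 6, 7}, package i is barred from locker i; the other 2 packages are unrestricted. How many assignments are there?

Let Aᵢ (for 1 ≤ i ≤ 7) be the placements that put package i in its forbidden locker. Any j of these fix j positions, leaving (9−j)! ways to fill the rest, and there are C(7,j) ways to pick which j.
By inclusion–exclusion, the number of valid placements is Σ_{j=0}^{7} (−1)^j C(7,j)·(9−j)!.
Computing: 362880 − 282240 + 105840 − 25200 + 4200 − 504 + 42 − 2 = 165016.

165016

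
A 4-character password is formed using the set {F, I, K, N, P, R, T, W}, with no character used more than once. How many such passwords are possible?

1680

This is a permutation of 4 out of 8: P(8,4) = 8!/4!.
8 × 7 × 6 × 5 = 1680.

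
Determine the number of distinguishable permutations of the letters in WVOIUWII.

Letter multiplicities in WVOIUWII: I×3, O×1, U×1, V×1, W×2.
Dividing 8! = 40320 by 3!·2! = 12 for the repeated letters gives 3360.

3360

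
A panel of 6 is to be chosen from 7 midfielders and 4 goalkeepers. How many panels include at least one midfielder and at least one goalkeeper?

Total 6-person selections from all 11: C(11,6) = 462.
Subtract selections that omit an entire group: no midfielders → C(4,6) = 0; no goalkeepers → C(7,6) = 7.
Both groups omitted at once is impossible, so 462 − 7 = 455.

455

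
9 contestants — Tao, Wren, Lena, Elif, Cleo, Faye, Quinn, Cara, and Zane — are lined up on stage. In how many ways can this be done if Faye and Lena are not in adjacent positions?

Of the 9! = 362880 arrangements, those with Faye and Lena adjacent number 2 × 8! = 80640 (treat the pair as a block with 2 internal orders).
Complementary counting: 362880 − 80640 = 282240.

282240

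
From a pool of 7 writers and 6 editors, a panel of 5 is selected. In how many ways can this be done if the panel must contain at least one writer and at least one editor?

1260

Total 5-person selections from all 13: C(13,5) = 1287.
Selections missing a whole group: no writers → C(6,5) = 6; no editors → C(7,5) = 21.
Both groups omitted at once is impossible, so 1287 − 27 = 1260.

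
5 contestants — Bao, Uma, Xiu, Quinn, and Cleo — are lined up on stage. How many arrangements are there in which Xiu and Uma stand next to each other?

48

Treat {Xiu, Uma} as a single unit. There are 4 units to order, and the pair itself can be ordered 2 ways.
That gives 2 × 4! = 2 × 24 = 48.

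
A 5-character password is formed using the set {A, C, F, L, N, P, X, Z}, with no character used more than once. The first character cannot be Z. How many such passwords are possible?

5880

The first character has 8−1 = 7 choices (anything except Z).
The remaining 4 characters are filled from the other 7 symbols without repetition: 7 × 6 × 5 × 4 = 840.
Total: 7 × 840 = 5880.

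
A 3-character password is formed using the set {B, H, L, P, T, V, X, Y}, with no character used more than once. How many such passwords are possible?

336

Choose and order 3 of the 8 symbols: the first character has 8 options, the next 7, then 6.
8 × 7 × 6 = 336.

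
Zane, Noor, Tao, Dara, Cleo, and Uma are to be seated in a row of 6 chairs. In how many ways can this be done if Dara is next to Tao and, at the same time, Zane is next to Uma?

Treat {Dara,Tao} as one block (2 orders) and {Zane,Uma} as another (2 orders).
That leaves 4 units to arrange: 2 × 2 × 4! = 4 × 24 = 96.

96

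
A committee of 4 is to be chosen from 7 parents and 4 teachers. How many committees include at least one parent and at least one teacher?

With no constraint there are C(11,4) = 330 possible selections.
Selections missing a whole group: no parents → C(4,4) = 1; no teachers → C(7,4) = 35.
Both groups omitted at once is impossible, so 330 − 36 = 294.

294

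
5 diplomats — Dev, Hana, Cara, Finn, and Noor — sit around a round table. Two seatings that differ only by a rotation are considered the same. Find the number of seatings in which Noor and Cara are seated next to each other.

Treat {Noor, Cara} as one unit (2 internal orders) and seat the resulting 4 units around the table: (3)! circular arrangements.
So 2 × (3)! = 2 × 6 = 12.

12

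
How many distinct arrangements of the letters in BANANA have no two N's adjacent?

Total arrangements of BANANA: 6!/(3!·2!) = 60.
If the two N's are adjacent, glue them into one block, leaving 5 items to arrange: (5)!/(3!) = 20 ways.
Hence 60 − 20 = 40.

40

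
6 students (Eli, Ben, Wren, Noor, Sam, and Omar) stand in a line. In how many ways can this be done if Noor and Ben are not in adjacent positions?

There are 6! = 720 arrangements in all. If Noor and Ben are adjacent, merging them into one block gives 2·(5)! = 240 arrangements.
Complementary counting: 720 − 240 = 480.

480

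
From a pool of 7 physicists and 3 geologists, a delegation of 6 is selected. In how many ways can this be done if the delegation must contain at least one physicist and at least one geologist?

203

Total 6-person selections from all 10: C(10,6) = 210.
Selections missing a whole group: no physicists → C(3,6) = 0; no geologists → C(7,6) = 7.
Both groups omitted at once is impossible, so 210 − 7 = 203.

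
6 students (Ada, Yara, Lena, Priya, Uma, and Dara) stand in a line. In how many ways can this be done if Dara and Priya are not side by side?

480

Of the 6! = 720 arrangements, those with Dara and Priya adjacent number 2 × 5! = 240 (treat the pair as a block with 2 internal orders).
Complementary counting: 720 − 240 = 480.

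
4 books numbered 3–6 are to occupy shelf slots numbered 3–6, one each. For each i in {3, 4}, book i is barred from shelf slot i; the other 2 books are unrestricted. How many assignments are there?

14

Let Aᵢ (for i ∈ {3, 4}) be the placements that put book i in its forbidden shelf slot. Any j of these fix j positions, leaving (4−j)! ways to fill the rest, and there are C(2,j) ways to pick which j.
By inclusion–exclusion, the number of valid placements is Σ_{j=0}^{2} (−1)^j C(2,j)·(4−j)!.
Computing: 24 − 12 + 2 = 14.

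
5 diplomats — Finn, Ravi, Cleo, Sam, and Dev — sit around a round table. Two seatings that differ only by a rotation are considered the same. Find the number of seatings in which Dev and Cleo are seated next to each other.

12

Glue Dev and Cleo into a block (2 internal orders). Seating 4 units around a circle gives (3)! arrangements.
So 2 × (3)! = 2 × 6 = 12.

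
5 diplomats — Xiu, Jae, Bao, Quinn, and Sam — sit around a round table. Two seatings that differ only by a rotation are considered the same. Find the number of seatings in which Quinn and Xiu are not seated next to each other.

Without the restriction there are (4)! = 24 seatings.
Those with Quinn next to Xiu: fuse the pair into one unit and seat 4 units around a circle — 2·(3)! = 12.
Subtracting, 24 − 12 = 12.

12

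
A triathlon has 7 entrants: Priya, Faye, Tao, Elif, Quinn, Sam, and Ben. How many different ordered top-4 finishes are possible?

There are 7 choices for 1st place, 6 for 2nd, and so on down to 4 for position 4.
That gives 7 × 6 × 5 × 4 = 840.

840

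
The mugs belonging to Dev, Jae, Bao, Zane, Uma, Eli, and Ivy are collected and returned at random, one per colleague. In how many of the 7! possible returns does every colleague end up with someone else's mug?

This is the derangement count D_7: permutations of 7 items with no fixed point.
By inclusion–exclusion this is Σ_{j=0}^{7} (−1)^j C(7,j)·(7−j)!.
Computing: 5040 − 5040 + 2520 − 840 + 210 − 42 + 7 − 1 = 1854.

1854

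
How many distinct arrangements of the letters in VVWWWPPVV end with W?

420

Fix W in the last position and arrange the remaining 8 letters.
Those 8 letters have P appearing twice, V appearing 4 times, and W appearing twice, giving (8)!/(4!·2!·2!) = 420.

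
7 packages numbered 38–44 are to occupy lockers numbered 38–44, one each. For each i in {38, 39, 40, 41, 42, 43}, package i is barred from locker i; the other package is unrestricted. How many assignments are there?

2119

Let Aᵢ (for 38 ≤ i ≤ 43) be the placements that put package i in its forbidden locker. Any j of these fix j positions, leaving (7−j)! ways to fill the rest, and there are C(6,j) ways to pick which j.
By inclusion–exclusion, the number of valid placements is Σ_{j=0}^{6} (−1)^j C(6,j)·(7−j)!.
Computing: 5040 − 4320 + 1800 − 480 + 90 − 12 + 1 = 2119.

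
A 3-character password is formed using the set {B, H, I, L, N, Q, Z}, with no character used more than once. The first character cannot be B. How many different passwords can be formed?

180

The first character has 7−1 = 6 choices (anything except B).
The remaining 2 characters are filled from the other 6 symbols without repetition: 6 × 5 = 30.
Total: 6 × 30 = 180.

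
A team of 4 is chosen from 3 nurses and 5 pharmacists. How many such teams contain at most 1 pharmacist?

5

Split by how many pharmacists are chosen (0 through 1).
Sum: C(5,0)·C(3,4) + C(5,1)·C(3,3) = 0 + 5 = 5.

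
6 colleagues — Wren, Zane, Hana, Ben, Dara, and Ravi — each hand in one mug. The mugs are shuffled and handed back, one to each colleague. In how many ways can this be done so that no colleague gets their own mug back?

265

Count assignments avoiding every fixed point. For any j of the 6 colleagues fixed to their own mug, the other 6−j can be arranged in (6−j)! ways.
By inclusion–exclusion this is Σ_{j=0}^{6} (−1)^j C(6,j)·(6−j)!.
Computing: 720 − 720 + 360 − 120 + 30 − 6 + 1 = 265.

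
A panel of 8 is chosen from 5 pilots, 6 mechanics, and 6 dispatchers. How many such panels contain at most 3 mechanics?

Split by how many mechanics are chosen (0 through 3).
Sum: C(6,0)·C(11,8) + C(6,1)·C(11,7) + C(6,2)·C(11,6) + C(6,3)·C(11,5) = 165 + 1980 + 6930 + 9240 = 18315.

18315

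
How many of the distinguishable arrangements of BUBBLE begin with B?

60

With the first slot taken by B, it remains to arrange the other 5 letters (UBBLE).
Those 5 letters have B appearing twice, giving (5)!/(2!) = 60.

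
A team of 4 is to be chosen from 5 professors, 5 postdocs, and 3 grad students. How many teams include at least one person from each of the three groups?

375

With no constraint there are C(13,4) = 715 possible selections.
Subtract selections that omit an entire group: no professors → C(8,4) = 70; no postdocs → C(8,4) = 70; no grad students → C(10,4) = 210.
Add back selections omitting two groups (i.e. drawn from a single group): C(5,4) + C(5,4) + C(3,4) = 10.
By inclusion–exclusion: 715 − 350 + 10 = 375.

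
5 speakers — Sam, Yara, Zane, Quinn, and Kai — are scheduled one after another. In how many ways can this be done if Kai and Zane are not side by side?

There are 5! = 120 arrangements in all. If Kai and Zane are adjacent, merging them into one block gives 2·(4)! = 48 arrangements.
Complementary counting: 120 − 48 = 72.

72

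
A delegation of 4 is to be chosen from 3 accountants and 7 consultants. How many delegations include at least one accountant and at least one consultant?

175

Total 4-person selections from all 10: C(10,4) = 210.
Subtract selections that omit an entire group: no accountants → C(7,4) = 35; no consultants → C(3,4) = 0.
Both groups omitted at once is impossible, so 210 − 35 = 175.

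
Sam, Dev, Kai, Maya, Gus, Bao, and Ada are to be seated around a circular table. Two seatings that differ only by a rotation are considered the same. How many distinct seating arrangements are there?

720

Seat Sam anywhere (absorbing the rotational symmetry), then permute the other 6: (6)! = 720.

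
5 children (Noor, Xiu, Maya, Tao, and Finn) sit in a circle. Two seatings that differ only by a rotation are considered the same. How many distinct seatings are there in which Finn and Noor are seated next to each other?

12

Glue Finn and Noor into a block (2 internal orders). Seating 4 units around a circle gives (3)! arrangements.
So 2 × (3)! = 2 × 6 = 12.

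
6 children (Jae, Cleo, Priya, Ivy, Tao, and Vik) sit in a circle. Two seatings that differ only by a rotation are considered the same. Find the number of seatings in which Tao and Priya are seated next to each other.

Treat {Tao, Priya} as one unit (2 internal orders) and seat the resulting 5 units around the table: (4)! circular arrangements.
So 2 × (4)! = 2 × 24 = 48.

48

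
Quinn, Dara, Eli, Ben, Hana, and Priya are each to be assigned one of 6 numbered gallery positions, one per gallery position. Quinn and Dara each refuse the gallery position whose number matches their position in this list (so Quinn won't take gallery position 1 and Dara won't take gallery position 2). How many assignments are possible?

504

Let Aᵢ (for i ∈ {1, 2}) be the placements that put person i in their forbidden gallery position. Any j of these fix j positions, leaving (6−j)! ways to fill the rest, and there are C(2,j) ways to pick which j.
By inclusion–exclusion, the number of valid placements is Σ_{j=0}^{2} (−1)^j C(2,j)·(6−j)!.
Computing: 720 − 240 + 24 = 504.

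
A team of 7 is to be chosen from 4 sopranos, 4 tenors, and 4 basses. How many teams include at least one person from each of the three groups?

With no constraint there are C(12,7) = 792 possible selections.
Selections missing a whole group: no sopranos → C(8,7) = 8; no tenors → C(8,7) = 8; no basses → C(8,7) = 8.
Add back selections omitting two groups (i.e. drawn from a single group): C(4,7) + C(4,7) + C(4,7) = 0.
By inclusion–exclusion: 792 − 24 + 0 = 768.

768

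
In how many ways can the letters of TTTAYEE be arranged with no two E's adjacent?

There are 7!/(3!·2!) = 420 arrangements of TTTAYEE in total.
If the two E's are adjacent, glue them into one block, leaving 6 items to arrange: (6)!/(3!) = 120 ways.
Subtracting, 420 − 120 = 300 arrangements keep the E's apart.

300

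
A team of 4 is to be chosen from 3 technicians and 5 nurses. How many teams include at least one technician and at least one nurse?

65

Total 4-person selections from all 8: C(8,4) = 70.
Selections missing a whole group: no technicians → C(5,4) = 5; no nurses → C(3,4) = 0.
Both groups omitted at once is impossible, so 70 − 5 = 65.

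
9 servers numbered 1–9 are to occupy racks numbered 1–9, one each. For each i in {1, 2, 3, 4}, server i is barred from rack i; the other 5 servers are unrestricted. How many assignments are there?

229080

Let Aᵢ (for 1 ≤ i ≤ 4) be the placements that put server i in its forbidden rack. Any j of these fix j positions, leaving (9−j)! ways to fill the rest, and there are C(4,j) ways to pick which j.
By inclusion–exclusion, the number of valid placements is Σ_{j=0}^{4} (−1)^j C(4,j)·(9−j)!.
Computing: 362880 − 161280 + 30240 − 2880 + 120 = 229080.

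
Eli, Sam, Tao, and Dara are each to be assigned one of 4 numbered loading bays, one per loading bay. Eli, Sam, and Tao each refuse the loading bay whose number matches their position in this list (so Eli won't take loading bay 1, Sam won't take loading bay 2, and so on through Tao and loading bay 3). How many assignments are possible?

11

Let Aᵢ (for i ∈ {1, 2, 3}) be the placements that put person i in their forbidden loading bay. Any j of these fix j positions, leaving (4−j)! ways to fill the rest, and there are C(3,j) ways to pick which j.
By inclusion–exclusion, the number of valid placements is Σ_{j=0}^{3} (−1)^j C(3,j)·(4−j)!.
Computing: 24 − 18 + 6 − 1 = 11.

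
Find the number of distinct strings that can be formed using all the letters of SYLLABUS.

The 8 letters of SYLLABUS have repeats: L appearing twice and S appearing twice.
The number of distinct arrangements is 8!/(2!·2!) = 40320/4 = 10080.

10080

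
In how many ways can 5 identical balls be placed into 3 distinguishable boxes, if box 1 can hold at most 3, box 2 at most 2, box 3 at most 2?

By stars and bars, unrestricted non-negative solutions to x_1+…+x_3 = 5 number C(5+2,2) = 21.
Subtract solutions that violate a single cap (substitute x_i' = x_i − (cap_i+1)): x_1 ≥ 4 gives C(3,2) = 3; x_2 ≥ 3 gives C(4,2) = 6; x_3 ≥ 3 gives C(4,2) = 6. Together 15.
No two caps can be exceeded simultaneously, so the pair terms are all 0.
By inclusion–exclusion the count is 21 − 15 + 0 = 6.

6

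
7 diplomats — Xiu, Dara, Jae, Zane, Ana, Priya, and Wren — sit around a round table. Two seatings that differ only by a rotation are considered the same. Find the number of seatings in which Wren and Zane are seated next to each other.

Treat {Wren, Zane} as one unit (2 internal orders) and seat the resulting 6 units around the table: (5)! circular arrangements.
So 2 × (5)! = 2 × 120 = 240.

240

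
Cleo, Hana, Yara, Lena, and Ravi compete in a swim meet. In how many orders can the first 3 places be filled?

This is an ordered selection of 3 from 5: P(5,3).
That gives 5 × 4 × 3 = 60.

60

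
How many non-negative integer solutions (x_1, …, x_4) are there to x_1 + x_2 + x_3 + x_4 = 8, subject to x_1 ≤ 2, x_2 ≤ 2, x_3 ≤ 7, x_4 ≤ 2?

Ignoring the caps, the number of non-negative solutions to x_1+…+x_4 = 8 is C(11,3) = 165.
Subtract solutions that violate a single cap (substitute x_i' = x_i − (cap_i+1)): x_1 ≥ 3 gives C(8,3) = 56; x_2 ≥ 3 gives C(8,3) = 56; x_3 ≥ 8 gives C(3,3) = 1; x_4 ≥ 3 gives C(8,3) = 56. Together 169.
Add back pairs where two caps are both exceeded: 10 + 0 + 10 + 0 + 10 + 0 = 30.
By inclusion–exclusion the count is 165 − 169 + 30 = 26.

26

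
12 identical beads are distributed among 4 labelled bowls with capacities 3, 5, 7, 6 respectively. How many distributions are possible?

130

By stars and bars, unrestricted non-negative solutions to x_1+…+x_4 = 12 number C(12+3,3) = 455.
Subtract solutions that violate a single cap (substitute x_i' = x_i − (cap_i+1)): x_1 ≥ 4 gives C(11,3) = 165; x_2 ≥ 6 gives C(9,3) = 84; x_3 ≥ 8 gives C(7,3) = 35; x_4 ≥ 7 gives C(8,3) = 56. Together 340.
Add back pairs where two caps are both exceeded: 10 + 1 + 4 + 0 + 0 + 0 = 15.
By inclusion–exclusion the count is 455 − 340 + 15 = 130.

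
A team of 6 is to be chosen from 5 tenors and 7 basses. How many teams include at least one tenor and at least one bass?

917

Unrestricted: C(12,6) = 924 ways to pick any 6 of the 12.
Selections missing a whole group: no tenors → C(7,6) = 7; no basses → C(5,6) = 0.
Both groups omitted at once is impossible, so 924 − 7 = 917.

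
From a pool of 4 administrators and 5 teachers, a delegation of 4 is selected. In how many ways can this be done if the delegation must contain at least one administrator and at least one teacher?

Unrestricted: C(9,4) = 126 ways to pick any 4 of the 9.
Subtract selections that omit an entire group: no administrators → C(5,4) = 5; no teachers → C(4,4) = 1.
Both groups omitted at once is impossible, so 126 − 6 = 120.

120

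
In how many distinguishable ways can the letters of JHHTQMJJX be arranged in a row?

30240

JHHTQMJJX has 9 letters with H appearing twice and J appearing 3 times.
So there are 9! / (3!·2!) = 30240 distinguishable arrangements.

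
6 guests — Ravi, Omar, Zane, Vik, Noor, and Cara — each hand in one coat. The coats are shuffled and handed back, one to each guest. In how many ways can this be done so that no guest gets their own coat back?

265

This is the derangement count D_6: permutations of 6 items with no fixed point.
By inclusion–exclusion this is Σ_{j=0}^{6} (−1)^j C(6,j)·(6−j)!.
Computing: 720 − 720 + 360 − 120 + 30 − 6 + 1 = 265.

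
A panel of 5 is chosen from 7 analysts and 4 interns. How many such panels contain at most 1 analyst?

7

Split by how many analysts are chosen (0 through 1).
Sum: C(7,0)·C(4,5) + C(7,1)·C(4,4) = 0 + 7 = 7.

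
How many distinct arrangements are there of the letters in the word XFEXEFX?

210

The 7 letters of XFEXEFX have repeats: E appearing twice, F appearing twice, and X appearing 3 times.
So there are 7! / (3!·2!·2!) = 210 distinguishable arrangements.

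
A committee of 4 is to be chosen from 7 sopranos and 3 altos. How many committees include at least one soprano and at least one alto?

175

With no constraint there are C(10,4) = 210 possible selections.
Subtract selections that omit an entire group: no sopranos → C(3,4) = 0; no altos → C(7,4) = 35.
Both groups omitted at once is impossible, so 210 − 35 = 175.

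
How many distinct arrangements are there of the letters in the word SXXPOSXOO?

5040

The 9 letters of SXXPOSXOO have repeats: O appearing 3 times, S appearing twice, and X appearing 3 times.
Dividing 9! = 362880 by 3!·3!·2! = 72 for the repeated letters gives 5040.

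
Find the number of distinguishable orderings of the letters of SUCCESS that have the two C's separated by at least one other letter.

300

There are 7!/(3!·2!) = 420 arrangements of SUCCESS in total.
Arrangements with the C's together: treat CC as one letter, giving (6)!/(3!) = 120.
Subtracting, 420 − 120 = 300 arrangements keep the C's apart.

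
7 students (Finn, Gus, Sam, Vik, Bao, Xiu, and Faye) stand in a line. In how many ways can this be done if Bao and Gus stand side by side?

Place the 5 others and the Bao-Gus pair as 6 objects in a line; the pair has 2 internal arrangements.
So the count is 2·(6)! = 1440.

1440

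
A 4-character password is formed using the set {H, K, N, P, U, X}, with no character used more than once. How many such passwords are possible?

Choose and order 4 of the 6 symbols: the first character has 6 options, the next 5, then 4, 3.
That product is 6 × 5 × 4 × 3 = 360.

360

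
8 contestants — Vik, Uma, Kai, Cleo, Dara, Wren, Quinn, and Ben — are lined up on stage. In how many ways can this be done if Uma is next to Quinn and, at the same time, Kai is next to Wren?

2880

Treat {Uma,Quinn} as one block (2 orders) and {Kai,Wren} as another (2 orders).
That leaves 6 units to arrange: 2 × 2 × 6! = 4 × 720 = 2880.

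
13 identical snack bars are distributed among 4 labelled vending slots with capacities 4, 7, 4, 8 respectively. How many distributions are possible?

Ignoring the caps, the number of non-negative solutions to x_1+…+x_4 = 13 is C(16,3) = 560.
Subtract solutions that violate a single cap (substitute x_i' = x_i − (cap_i+1)): x_1 ≥ 5 gives C(11,3) = 165; x_2 ≥ 8 gives C(8,3) = 56; x_3 ≥ 5 gives C(11,3) = 165; x_4 ≥ 9 gives C(7,3) = 35. Together 421.
Add back pairs where two caps are both exceeded: 1 + 20 + 0 + 1 + 0 + 0 = 22.
By inclusion–exclusion the count is 560 − 421 + 22 = 161.

161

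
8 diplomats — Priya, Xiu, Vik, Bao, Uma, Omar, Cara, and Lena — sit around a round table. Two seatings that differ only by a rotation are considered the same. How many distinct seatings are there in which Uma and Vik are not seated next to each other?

3600

All circular seatings of 8 people number (7)! = 5040.
Seatings with Uma beside Vik: treat them as a block with 2 internal orders, giving 2 × (6)! = 1440.
Subtracting, 5040 − 1440 = 3600.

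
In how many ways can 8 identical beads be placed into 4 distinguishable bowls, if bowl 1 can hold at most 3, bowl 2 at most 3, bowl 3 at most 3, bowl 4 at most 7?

62

Without the upper bounds there are C(11,3) = 165 ways to split 8 among 4 bowls.
Subtract solutions that violate a single cap (substitute x_i' = x_i − (cap_i+1)): x_1 ≥ 4 gives C(7,3) = 35; x_2 ≥ 4 gives C(7,3) = 35; x_3 ≥ 4 gives C(7,3) = 35; x_4 ≥ 8 gives C(3,3) = 1. Together 106.
Add back pairs where two caps are both exceeded: 1 + 1 + 0 + 1 + 0 + 0 = 3.
By inclusion–exclusion the count is 165 − 106 + 3 = 62.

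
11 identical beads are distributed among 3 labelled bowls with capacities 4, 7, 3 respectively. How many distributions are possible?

10

Without the upper bounds there are C(13,2) = 78 ways to split 11 among 3 bowls.
Subtract solutions that violate a single cap (substitute x_i' = x_i − (cap_i+1)): x_1 ≥ 5 gives C(8,2) = 28; x_2 ≥ 8 gives C(5,2) = 10; x_3 ≥ 4 gives C(9,2) = 36. Together 74.
Add back pairs where two caps are both exceeded: 0 + 6 + 0 = 6.
By inclusion–exclusion the count is 78 − 74 + 6 = 10.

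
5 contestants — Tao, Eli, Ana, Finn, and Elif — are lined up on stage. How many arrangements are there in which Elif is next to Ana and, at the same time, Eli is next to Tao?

24

Treat {Elif,Ana} as one block (2 orders) and {Eli,Tao} as another (2 orders).
That leaves 3 units to arrange: 2 × 2 × 3! = 4 × 6 = 24.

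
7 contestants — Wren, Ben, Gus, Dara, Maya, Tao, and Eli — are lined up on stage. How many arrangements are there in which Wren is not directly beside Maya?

3600

Of the 7! = 5040 arrangements, those with Wren and Maya adjacent number 2 × 6! = 1440 (treat the pair as a block with 2 internal orders).
So 5040 − 1440 = 3600 arrangements keep them apart.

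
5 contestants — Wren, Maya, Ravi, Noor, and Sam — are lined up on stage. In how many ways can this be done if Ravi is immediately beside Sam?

48

Place the 3 others and the Ravi-Sam pair as 4 objects in a line; the pair has 2 internal arrangements.
So the count is 2·(4)! = 48.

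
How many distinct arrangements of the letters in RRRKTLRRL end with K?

168

Fix K in the last position and arrange the remaining 8 letters.
Those 8 letters have L appearing twice and R appearing 5 times, giving (8)!/(5!·2!) = 168.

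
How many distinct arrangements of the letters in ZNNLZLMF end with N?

With the last slot taken by N, it remains to arrange the other 7 letters (ZNLZLMF).
Those 7 letters have L appearing twice and Z appearing twice, giving (7)!/(2!·2!) = 1260.

1260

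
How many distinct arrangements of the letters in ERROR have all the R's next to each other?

Treat the 3 copies of R as a single block. The multiset to arrange is then {RRR, E, O}, 3 items in all.
All 3 items are distinct, so there are (3)! = 6 arrangements.

6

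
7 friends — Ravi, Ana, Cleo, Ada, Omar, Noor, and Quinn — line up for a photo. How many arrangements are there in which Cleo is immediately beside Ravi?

Place the 5 others and the Cleo-Ravi pair as 6 objects in a line; the pair has 2 internal arrangements.
So the count is 2·(6)! = 1440.

1440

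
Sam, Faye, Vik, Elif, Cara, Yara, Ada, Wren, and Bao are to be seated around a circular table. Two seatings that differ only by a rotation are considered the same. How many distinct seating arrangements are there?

40320

Around a circle, 9 distinct people have 9!/9 = (8)! = 40320 rotationally distinct seatings.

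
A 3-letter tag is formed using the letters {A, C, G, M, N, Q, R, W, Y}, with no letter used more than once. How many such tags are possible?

504

Choose and order 3 of the 9 symbols: the first letter has 9 options, the next 8, then 7.
9 × 8 × 7 = 504.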